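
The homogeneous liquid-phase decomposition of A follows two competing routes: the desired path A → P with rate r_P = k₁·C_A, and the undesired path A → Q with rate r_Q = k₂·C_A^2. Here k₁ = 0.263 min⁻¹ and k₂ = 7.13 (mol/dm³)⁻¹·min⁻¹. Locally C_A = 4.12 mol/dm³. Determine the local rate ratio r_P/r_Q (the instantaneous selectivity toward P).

0.00895

S_{P/Q} = r_P/r_Q = (k₁·C_A)/(k₂·C_A^2) = (k₁/k₂)·C_A⁻¹.
= (0.263×4.120) / (7.13×4.120^2) = 1.084/121.0 = 0.00895.
The undesired path is higher order in A, so low C_A (CSTR or dilute feed) favours P.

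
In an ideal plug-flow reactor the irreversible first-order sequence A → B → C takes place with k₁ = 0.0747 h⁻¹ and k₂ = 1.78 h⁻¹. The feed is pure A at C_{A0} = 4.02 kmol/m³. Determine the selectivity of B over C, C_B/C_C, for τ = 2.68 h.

For first-order series with pure A initially, C_B(τ) = k₁C_{A0}/(k₂−k₁)·(e^(−k₁τ) − e^(−k₂τ)).
e^(−k₁τ) = e^(−0.0747×2.68) = e^(−0.2002) = 0.8186; e^(−k₂τ) = e^(−4.770) = 0.008477.
C_B = 0.0747×4.02/(1.78−0.0747) × (0.8186−0.008477) = 0.1761×0.8101 = 0.1427 kmol/m³.
C_A = C_{A0}e^(−k₁τ) = 3.291 kmol/m³, so C_C = C_{A0}−C_A−C_B = 0.5867 kmol/m³; C_B/C_C = 0.243.

0.243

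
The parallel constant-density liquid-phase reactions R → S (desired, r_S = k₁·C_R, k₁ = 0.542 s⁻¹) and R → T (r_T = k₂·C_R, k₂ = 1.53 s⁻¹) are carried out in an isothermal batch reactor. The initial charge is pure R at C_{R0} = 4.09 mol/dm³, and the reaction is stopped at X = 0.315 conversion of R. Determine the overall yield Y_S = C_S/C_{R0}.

0.0824

C_R = C_{R0}(1−X) = 2.802 mol/dm³.
Both paths are first order in R, so the instantaneous fraction to S is constant: dC_S/d(−C_R) = k₁/(k₁+k₂) = 0.2616.
C_S = 0.2616·(C_{R0}−C_R) = 0.2616×1.288 = 0.337 mol/dm³.
Y_S = C_S/C_{R0} = 0.3370/4.09 = 0.0824.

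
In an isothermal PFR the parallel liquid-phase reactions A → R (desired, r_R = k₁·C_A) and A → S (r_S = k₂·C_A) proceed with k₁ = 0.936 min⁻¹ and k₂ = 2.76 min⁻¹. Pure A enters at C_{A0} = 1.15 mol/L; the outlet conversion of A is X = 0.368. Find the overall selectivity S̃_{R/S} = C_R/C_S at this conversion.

C_A = C_{A0}(1−X) = 0.7268 mol/L.
Both paths are first order in A, so the instantaneous fraction to R is constant: dC_R/d(−C_A) = k₁/(k₁+k₂) = 0.2532.
C_R = 0.2532·(C_{A0}−C_A) = 0.2532×0.4232 = 0.107 mol/L.
C_S = (C_{A0}−C_A)−C_R = 0.3160 mol/L; S̃_{R/S} = 0.1072/0.3160 = 0.339.

0.339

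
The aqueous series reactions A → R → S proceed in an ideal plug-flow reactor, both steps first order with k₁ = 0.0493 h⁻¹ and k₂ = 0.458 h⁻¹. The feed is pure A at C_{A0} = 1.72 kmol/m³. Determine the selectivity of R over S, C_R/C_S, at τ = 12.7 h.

0.160

Solving the coupled first-order balances gives C_R(τ) = [k₁/(k₂−k₁)]·C_{A0}·(e^(−k₁τ) − e^(−k₂τ)).
e^(−k₁τ) = e^(−0.0493×12.7) = e^(−0.6261) = 0.5347; e^(−k₂τ) = e^(−5.817) = 0.002978.
C_R = 0.0493×1.72/(0.458−0.0493) × (0.5347−0.002978) = 0.2075×0.5317 = 0.1103 kmol/m³.
C_A = C_{A0}e^(−k₁τ) = 0.9196 kmol/m³, so C_S = C_{A0}−C_A−C_R = 0.6901 kmol/m³; C_R/C_S = 0.160.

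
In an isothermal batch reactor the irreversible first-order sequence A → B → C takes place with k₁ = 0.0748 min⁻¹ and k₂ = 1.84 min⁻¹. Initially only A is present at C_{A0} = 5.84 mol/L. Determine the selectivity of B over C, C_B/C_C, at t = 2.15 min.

Solving the coupled first-order balances gives C_B(t) = [k₁/(k₂−k₁)]·C_{A0}·(e^(−k₁t) − e^(−k₂t)).
e^(−k₁t) = e^(−0.0748×2.15) = e^(−0.1608) = 0.8514; e^(−k₂t) = e^(−3.956) = 0.01914.
C_B = 0.0748×5.84/(1.84−0.0748) × (0.8514−0.01914) = 0.2475×0.8323 = 0.2060 mol/L.
C_A = C_{A0}e^(−k₁t) = 4.972 mol/L, so C_C = C_{A0}−C_A−C_B = 0.6616 mol/L; C_B/C_C = 0.311.

0.311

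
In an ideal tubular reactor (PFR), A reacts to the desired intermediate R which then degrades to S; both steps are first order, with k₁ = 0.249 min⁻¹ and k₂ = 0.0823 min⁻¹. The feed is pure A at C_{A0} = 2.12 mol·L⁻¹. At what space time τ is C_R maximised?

6.64 min

Setting dC_R/dτ = 0 gives τ_opt = ln(k₂/k₁)/(k₂−k₁).
= ln(0.0823/0.249)/(0.0823−0.249) = ln(0.3305)/-0.1667 = -1.107/-0.1667 = 6.64 min.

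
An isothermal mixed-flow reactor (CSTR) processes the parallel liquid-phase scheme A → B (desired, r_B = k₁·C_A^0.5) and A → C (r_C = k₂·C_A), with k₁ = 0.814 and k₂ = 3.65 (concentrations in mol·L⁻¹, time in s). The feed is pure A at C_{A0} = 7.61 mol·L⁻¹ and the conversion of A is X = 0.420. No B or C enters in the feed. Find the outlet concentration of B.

0.307 mol·L⁻¹

Exit C_A = C_{A0}(1−X) = 7.61×0.580 = 4.414 mol·L⁻¹.
A CSTR operates uniformly at the exit composition, giving r_B = 1.710 and r_C = 16.11 (each k·C_A^n at C_A = 4.414).
Fraction of consumed A going to B: r_B/(r_B+r_C) = 0.09596.
C_B = 0.09596·C_{A0}·X = 0.09596×7.61×0.420 = 0.307 mol·L⁻¹.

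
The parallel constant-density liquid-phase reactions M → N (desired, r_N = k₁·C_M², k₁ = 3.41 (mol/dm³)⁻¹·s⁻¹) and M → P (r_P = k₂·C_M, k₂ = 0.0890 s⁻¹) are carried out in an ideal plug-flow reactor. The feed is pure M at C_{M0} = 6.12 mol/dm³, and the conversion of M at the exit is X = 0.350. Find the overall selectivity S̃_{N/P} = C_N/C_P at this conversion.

C_M = C_{M0}(1−X) = 3.978 mol/dm³.
Along a PFR/batch, dC_P/dC_M = −r_P/(r_N+r_P) = −k₂/(k₂+k₁·C_M).
Integrating from C_{M0} to C_M: C_P = (0.0890/3.41)·ln[(0.0890+3.41·6.12)/(0.0890+3.41·3.98)] = 0.02610·ln(20.96/13.65) = 0.01118 mol/dm³.
Then C_N = (C_{M0}−C_M) − C_P = 2.142 − 0.01118 = 2.131 mol/dm³.
S̃_{N/P} = C_N/C_P = 2.131/0.01118 = 191.

191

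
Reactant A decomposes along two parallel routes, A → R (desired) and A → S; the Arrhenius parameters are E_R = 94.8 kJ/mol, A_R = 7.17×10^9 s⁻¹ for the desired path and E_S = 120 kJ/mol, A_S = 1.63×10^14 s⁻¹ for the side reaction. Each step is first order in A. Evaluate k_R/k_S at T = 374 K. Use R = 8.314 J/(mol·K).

0.146

k_R/k_S = (A_R/A_S)·exp[−(E_R−E_S)/(RT)] = (A_R/A_S)·exp[(E_S−E_R)/(RT)].
(E_S−E_R)/(RT) = (120−94.8)×10³/(8.314×374) = 25200/3109 = 8.104.
k_R/k_S = (7.17×10^9/1.63×10^14)·exp(8.104) = 4.399×10^-5 × 3309 = 0.146.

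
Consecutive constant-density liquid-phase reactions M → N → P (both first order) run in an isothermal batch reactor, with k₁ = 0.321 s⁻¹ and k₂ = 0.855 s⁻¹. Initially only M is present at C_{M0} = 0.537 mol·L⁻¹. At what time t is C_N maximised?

1.83 s

For first-order series the maximum of C_N occurs at t_opt = ln(k₂/k₁)/(k₂−k₁).
= ln(0.855/0.321)/(0.855−0.321) = ln(2.664)/0.5340 = 0.9797/0.5340 = 1.83 s.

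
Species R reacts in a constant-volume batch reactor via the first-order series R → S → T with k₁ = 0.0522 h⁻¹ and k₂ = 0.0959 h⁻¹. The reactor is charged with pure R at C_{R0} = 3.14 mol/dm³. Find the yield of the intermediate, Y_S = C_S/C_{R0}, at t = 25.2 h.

0.214

Solving the coupled first-order balances gives C_S(t) = [k₁/(k₂−k₁)]·C_{R0}·(e^(−k₁t) − e^(−k₂t)).
e^(−k₁t) = e^(−0.0522×25.2) = e^(−1.315) = 0.2684; e^(−k₂t) = e^(−2.417) = 0.08922.
C_S = 0.0522×3.14/(0.0959−0.0522) × (0.2684−0.08922) = 3.751×0.1791 = 0.6719 mol/dm³.
Y_S = C_S/C_{R0} = 0.6719/3.14 = 0.214.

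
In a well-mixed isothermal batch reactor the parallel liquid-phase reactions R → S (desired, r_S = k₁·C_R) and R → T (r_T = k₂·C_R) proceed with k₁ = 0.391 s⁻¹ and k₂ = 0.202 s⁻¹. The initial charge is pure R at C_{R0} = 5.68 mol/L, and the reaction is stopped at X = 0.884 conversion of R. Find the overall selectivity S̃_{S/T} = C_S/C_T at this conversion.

C_R = C_{R0}(1−X) = 0.6589 mol/L.
Both paths are first order in R, so the instantaneous fraction to S is constant: dC_S/d(−C_R) = k₁/(k₁+k₂) = 0.6594.
C_S = 0.6594·(C_{R0}−C_R) = 0.6594×5.021 = 3.31 mol/L.
C_T = (C_{R0}−C_R)−C_S = 1.710 mol/L; S̃_{S/T} = 3.311/1.710 = 1.94.

1.94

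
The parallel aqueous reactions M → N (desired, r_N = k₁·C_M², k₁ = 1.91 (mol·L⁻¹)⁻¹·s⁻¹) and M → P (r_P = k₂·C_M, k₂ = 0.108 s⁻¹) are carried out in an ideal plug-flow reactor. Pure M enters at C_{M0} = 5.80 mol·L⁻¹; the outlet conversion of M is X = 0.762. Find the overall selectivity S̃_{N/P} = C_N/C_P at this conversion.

54.6

C_M = C_{M0}(1−X) = 1.380 mol·L⁻¹.
Along a PFR/batch, dC_P/dC_M = −r_P/(r_N+r_P) = −k₂/(k₂+k₁·C_M).
Integrating from C_{M0} to C_M: C_P = (0.108/1.91)·ln[(0.108+1.91·5.80)/(0.108+1.91·1.38)] = 0.05654·ln(11.19/2.745) = 0.07945 mol·L⁻¹.
Then C_N = (C_{M0}−C_M) − C_P = 4.420 − 0.07945 = 4.340 mol·L⁻¹.
S̃_{N/P} = C_N/C_P = 4.340/0.07945 = 54.6.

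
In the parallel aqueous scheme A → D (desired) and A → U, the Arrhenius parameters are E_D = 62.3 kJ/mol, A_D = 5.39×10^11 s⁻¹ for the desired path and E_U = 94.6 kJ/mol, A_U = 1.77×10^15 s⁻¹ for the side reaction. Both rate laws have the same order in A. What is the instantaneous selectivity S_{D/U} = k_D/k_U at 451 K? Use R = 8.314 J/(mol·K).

Since both paths have the same order in A, the concentration cancels and S_{D/U} = k_D/k_U = (A_D/A_U)·exp[(E_U−E_D)/(RT)].
(E_U−E_D)/(RT) = (94.6−62.3)×10³/(8.314×451) = 32300/3750 = 8.614.
k_D/k_U = (5.39×10^11/1.77×10^15)·exp(8.614) = 3.045×10^-4 × 5509 = 1.68.
Since E_D < E_U, lowering the temperature improves selectivity toward D.

1.68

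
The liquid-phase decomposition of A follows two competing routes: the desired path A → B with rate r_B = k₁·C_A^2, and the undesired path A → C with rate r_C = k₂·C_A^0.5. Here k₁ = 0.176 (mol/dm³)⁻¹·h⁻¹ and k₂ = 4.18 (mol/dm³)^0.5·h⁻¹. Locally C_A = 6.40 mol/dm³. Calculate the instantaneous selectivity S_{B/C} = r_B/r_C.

S_{B/C} = r_B/r_C = (k₁·C_A^2)/(k₂·C_A^0.5) = (k₁/k₂)·C_A^1.5.
= (0.176×6.400^2) / (4.18×6.400^0.5) = 7.209/10.57 = 0.682.
Since the desired path is higher order in A, keeping C_A high (PFR or concentrated feed) favours B.

0.682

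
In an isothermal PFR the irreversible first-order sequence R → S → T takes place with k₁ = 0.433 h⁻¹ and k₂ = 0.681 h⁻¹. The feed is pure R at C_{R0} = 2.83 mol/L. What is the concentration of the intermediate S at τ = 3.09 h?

0.694 mol/L

For first-order series with pure R initially, C_S(τ) = k₁C_{R0}/(k₂−k₁)·(e^(−k₁τ) − e^(−k₂τ)).
e^(−k₁τ) = e^(−0.433×3.09) = e^(−1.338) = 0.2624; e^(−k₂τ) = e^(−2.104) = 0.1219.
C_S = 0.433×2.83/(0.681−0.433) × (0.2624−0.1219) = 4.941×0.1404 = 0.6940 mol/L.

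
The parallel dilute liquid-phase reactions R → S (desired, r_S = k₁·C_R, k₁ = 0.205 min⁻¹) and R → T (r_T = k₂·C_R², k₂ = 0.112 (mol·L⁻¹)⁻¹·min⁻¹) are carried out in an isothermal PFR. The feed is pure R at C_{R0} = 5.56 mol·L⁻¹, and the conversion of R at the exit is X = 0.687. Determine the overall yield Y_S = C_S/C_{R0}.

0.239

C_R = C_{R0}(1−X) = 1.740 mol·L⁻¹.
Along a PFR/batch, dC_S/dC_R = −r_S/(r_S+r_T) = −k₁/(k₁+k₂·C_R).
Integrating from C_{R0} to C_R: C_S = (0.205/0.112)·ln[(0.205+0.112·5.56)/(0.205+0.112·1.74)] = 1.830·ln(0.8277/0.3999) = 1.331 mol·L⁻¹.
Y_S = C_S/C_{R0} = 1.331/5.56 = 0.239.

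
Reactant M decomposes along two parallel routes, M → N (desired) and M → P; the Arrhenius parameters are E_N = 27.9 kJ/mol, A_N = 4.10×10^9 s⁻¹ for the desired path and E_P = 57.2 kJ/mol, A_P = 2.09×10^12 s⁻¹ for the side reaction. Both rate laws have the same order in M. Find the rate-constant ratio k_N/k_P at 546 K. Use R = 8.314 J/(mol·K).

Since both paths have the same order in M, the concentration cancels and S_{N/P} = k_N/k_P = (A_N/A_P)·exp[(E_P−E_N)/(RT)].
(E_P−E_N)/(RT) = (57.2−27.9)×10³/(8.314×546) = 29300/4539 = 6.455.
k_N/k_P = (4.10×10^9/2.09×10^12)·exp(6.455) = 0.001962 × 635.6 = 1.25.
Since E_N < E_P, lowering the temperature improves selectivity toward N.

1.25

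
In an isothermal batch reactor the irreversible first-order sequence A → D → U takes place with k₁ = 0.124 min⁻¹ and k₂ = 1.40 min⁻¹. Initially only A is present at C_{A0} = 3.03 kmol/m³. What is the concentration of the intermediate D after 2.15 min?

0.211 kmol/m³

For first-order series with pure A initially, C_D(t) = k₁C_{A0}/(k₂−k₁)·(e^(−k₁t) − e^(−k₂t)).
e^(−k₁t) = e^(−0.124×2.15) = e^(−0.2666) = 0.7660; e^(−k₂t) = e^(−3.010) = 0.04929.
C_D = 0.124×3.03/(1.40−0.124) × (0.7660−0.04929) = 0.2945×0.7167 = 0.2110 kmol/m³.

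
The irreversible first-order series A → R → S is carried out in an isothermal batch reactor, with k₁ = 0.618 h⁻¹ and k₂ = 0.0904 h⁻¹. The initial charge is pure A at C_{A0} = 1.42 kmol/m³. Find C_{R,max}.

At the optimum, C_{R,max}/C_{A0} = (k₁/k₂)^[k₂/(k₂−k₁)].
= (0.618/0.0904)^(0.0904/(0.0904−0.618)) = (6.836)^(-0.1713) = 0.7194.
C_{R,max} = 0.7194×1.42 = 1.02 kmol/m³.

1.02 kmol/m³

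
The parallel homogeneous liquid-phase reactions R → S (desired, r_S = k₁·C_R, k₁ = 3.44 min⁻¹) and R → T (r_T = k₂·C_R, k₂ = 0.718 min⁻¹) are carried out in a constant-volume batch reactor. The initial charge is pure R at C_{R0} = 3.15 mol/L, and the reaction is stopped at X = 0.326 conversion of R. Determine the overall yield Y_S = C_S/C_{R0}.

C_R = C_{R0}(1−X) = 2.123 mol/L.
Both paths are first order in R, so the instantaneous fraction to S is constant: dC_S/d(−C_R) = k₁/(k₁+k₂) = 0.8273.
C_S = 0.8273·(C_{R0}−C_R) = 0.8273×1.027 = 0.850 mol/L.
Y_S = C_S/C_{R0} = 0.8496/3.15 = 0.270.

0.270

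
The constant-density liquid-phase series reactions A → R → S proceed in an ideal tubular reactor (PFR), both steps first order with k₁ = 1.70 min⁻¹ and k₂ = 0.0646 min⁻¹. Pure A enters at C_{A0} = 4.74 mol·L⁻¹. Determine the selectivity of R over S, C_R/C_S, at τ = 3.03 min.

The intermediate concentration in a first-order A→B→C sequence is C_R = k₁C_{A0}(e^(−k₁τ) − e^(−k₂τ))/(k₂−k₁).
e^(−k₁τ) = e^(−1.70×3.03) = e^(−5.151) = 0.005794; e^(−k₂τ) = e^(−0.1957) = 0.8222.
C_R = 1.70×4.74/(0.0646−1.70) × (0.005794−0.8222) = (-4.927)×(-0.8164) = 4.023 mol·L⁻¹.
C_A = C_{A0}e^(−k₁τ) = 0.02746 mol·L⁻¹, so C_S = C_{A0}−C_A−C_R = 0.6898 mol·L⁻¹; C_R/C_S = 5.83.

5.83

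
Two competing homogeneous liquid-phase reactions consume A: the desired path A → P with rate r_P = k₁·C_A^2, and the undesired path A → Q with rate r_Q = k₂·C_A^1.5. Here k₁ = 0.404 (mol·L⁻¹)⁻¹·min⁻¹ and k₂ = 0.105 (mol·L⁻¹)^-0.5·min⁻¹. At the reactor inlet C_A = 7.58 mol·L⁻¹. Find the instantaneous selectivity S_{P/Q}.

S_{P/Q} = r_P/r_Q = (k₁·C_A^2)/(k₂·C_A^1.5) = (k₁/k₂)·C_A^0.5.
= (0.404×7.580^2) / (0.105×7.580^1.5) = 23.21/2.191 = 10.6.
Since the desired path is higher order in A, keeping C_A high (PFR or concentrated feed) favours P.

10.6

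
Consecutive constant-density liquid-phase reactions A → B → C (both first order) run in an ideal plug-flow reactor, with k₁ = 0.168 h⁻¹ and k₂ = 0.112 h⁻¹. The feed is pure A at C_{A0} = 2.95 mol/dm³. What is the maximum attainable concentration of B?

1.31 mol/dm³

For a first-order series the maximum intermediate yield is C_{B,max}/C_{A0} = (k₁/k₂)^[k₂/(k₂−k₁)].
= (0.168/0.112)^(0.112/(0.112−0.168)) = (1.500)^(-2.000) = 0.4444.
C_{B,max} = 0.4444×2.95 = 1.31 mol/dm³.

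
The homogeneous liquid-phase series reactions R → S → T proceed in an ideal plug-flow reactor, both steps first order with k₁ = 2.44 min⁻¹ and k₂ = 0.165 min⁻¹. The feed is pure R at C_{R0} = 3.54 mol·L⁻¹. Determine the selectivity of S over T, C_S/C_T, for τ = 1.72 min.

For first-order series with pure R initially, C_S(τ) = k₁C_{R0}/(k₂−k₁)·(e^(−k₁τ) − e^(−k₂τ)).
e^(−k₁τ) = e^(−2.44×1.72) = e^(−4.197) = 0.01504; e^(−k₂τ) = e^(−0.2838) = 0.7529.
C_S = 2.44×3.54/(0.165−2.44) × (0.01504−0.7529) = (-3.797)×(-0.7379) = 2.802 mol·L⁻¹.
C_R = C_{R0}e^(−k₁τ) = 0.05325 mol·L⁻¹, so C_T = C_{R0}−C_R−C_S = 0.6852 mol·L⁻¹; C_S/C_T = 4.09.

4.09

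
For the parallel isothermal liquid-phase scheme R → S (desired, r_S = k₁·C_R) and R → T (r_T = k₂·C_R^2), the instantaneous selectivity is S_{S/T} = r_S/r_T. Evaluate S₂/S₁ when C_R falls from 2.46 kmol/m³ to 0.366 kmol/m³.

S_{S/T} = (k₁/k₂)·C_R⁻¹, so S₂/S₁ = (C_{R,2}/C_{R,1})⁻¹.
= 2.46/0.366 = 6.72.
Selectivity toward S rises as C_R falls — low-concentration operation is favoured.

6.72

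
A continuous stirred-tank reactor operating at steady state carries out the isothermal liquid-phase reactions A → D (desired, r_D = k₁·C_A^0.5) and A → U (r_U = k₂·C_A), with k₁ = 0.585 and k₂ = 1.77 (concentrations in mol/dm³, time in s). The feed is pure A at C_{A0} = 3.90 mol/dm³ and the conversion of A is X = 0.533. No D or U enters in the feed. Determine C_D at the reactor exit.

0.409 mol/dm³

Exit C_A = C_{A0}(1−X) = 3.90×0.467 = 1.821 mol/dm³.
A CSTR operates uniformly at the exit composition, giving r_D = 0.7895 and r_U = 3.224 (each k·C_A^n at C_A = 1.821).
Fraction of consumed A going to D: r_D/(r_D+r_U) = 0.1967.
C_D = 0.1967·C_{A0}·X = 0.1967×3.90×0.533 = 0.409 mol/dm³.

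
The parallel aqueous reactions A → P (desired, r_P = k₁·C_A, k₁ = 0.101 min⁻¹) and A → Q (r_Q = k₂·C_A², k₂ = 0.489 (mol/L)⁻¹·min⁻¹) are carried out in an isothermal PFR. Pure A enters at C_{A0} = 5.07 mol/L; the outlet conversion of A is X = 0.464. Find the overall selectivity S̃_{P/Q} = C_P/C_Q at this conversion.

0.0547

C_A = C_{A0}(1−X) = 2.718 mol/L.
Along a PFR/batch, dC_P/dC_A = −r_P/(r_P+r_Q) = −k₁/(k₁+k₂·C_A).
Integrating from C_{A0} to C_A: C_P = (0.101/0.489)·ln[(0.101+0.489·5.07)/(0.101+0.489·2.72)] = 0.2065·ln(2.580/1.430) = 0.1219 mol/L.
C_Q = (C_{A0}−C_A)−C_P = 2.231 mol/L; S̃_{P/Q} = 0.1219/2.231 = 0.0547.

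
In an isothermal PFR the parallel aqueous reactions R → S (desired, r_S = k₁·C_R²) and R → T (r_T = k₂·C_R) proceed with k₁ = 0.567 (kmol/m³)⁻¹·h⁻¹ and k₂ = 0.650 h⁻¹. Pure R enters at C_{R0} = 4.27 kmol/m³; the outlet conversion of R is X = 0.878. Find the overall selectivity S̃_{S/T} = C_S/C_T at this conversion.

1.78

C_R = C_{R0}(1−X) = 0.5209 kmol/m³.
Along a PFR/batch, dC_T/dC_R = −r_T/(r_S+r_T) = −k₂/(k₂+k₁·C_R).
Integrating from C_{R0} to C_R: C_T = (0.650/0.567)·ln[(0.650+0.567·4.27)/(0.650+0.567·0.521)] = 1.146·ln(3.071/0.9454) = 1.351 kmol/m³.
Then C_S = (C_{R0}−C_R) − C_T = 3.749 − 1.351 = 2.398 kmol/m³.
S̃_{S/T} = C_S/C_T = 2.398/1.351 = 1.78.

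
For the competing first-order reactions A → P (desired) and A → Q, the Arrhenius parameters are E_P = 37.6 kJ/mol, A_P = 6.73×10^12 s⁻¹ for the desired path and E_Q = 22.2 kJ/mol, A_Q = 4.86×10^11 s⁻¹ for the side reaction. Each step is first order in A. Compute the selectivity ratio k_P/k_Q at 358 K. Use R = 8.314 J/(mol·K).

0.0784

k_P/k_Q = (A_P/A_Q)·exp[−(E_P−E_Q)/(RT)] = (A_P/A_Q)·exp[(E_Q−E_P)/(RT)].
(E_Q−E_P)/(RT) = (22.2−37.6)×10³/(8.314×358) = -15400/2976 = -5.174.
k_P/k_Q = (6.73×10^12/4.86×10^11)·exp(-5.174) = 13.85 × 0.005662 = 0.0784.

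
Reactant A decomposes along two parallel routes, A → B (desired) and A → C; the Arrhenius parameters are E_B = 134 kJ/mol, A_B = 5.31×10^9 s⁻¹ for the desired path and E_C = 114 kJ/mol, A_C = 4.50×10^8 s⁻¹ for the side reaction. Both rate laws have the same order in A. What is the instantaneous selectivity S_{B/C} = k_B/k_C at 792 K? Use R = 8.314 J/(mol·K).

Since both paths have the same order in A, the concentration cancels and S_{B/C} = k_B/k_C = (A_B/A_C)·exp[(E_C−E_B)/(RT)].
(E_C−E_B)/(RT) = (114−134)×10³/(8.314×792) = -20000/6585 = -3.037.
k_B/k_C = (5.31×10^9/4.50×10^8)·exp(-3.037) = 11.80 × 0.04796 = 0.566.

0.566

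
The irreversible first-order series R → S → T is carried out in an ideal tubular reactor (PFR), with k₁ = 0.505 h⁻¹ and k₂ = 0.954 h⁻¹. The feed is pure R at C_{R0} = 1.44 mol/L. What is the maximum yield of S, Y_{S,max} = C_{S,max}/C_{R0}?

At the optimum, C_{S,max}/C_{R0} = (k₁/k₂)^[k₂/(k₂−k₁)].
= (0.505/0.954)^(0.954/(0.954−0.505)) = (0.5294)^(2.125) = 0.2588.

0.259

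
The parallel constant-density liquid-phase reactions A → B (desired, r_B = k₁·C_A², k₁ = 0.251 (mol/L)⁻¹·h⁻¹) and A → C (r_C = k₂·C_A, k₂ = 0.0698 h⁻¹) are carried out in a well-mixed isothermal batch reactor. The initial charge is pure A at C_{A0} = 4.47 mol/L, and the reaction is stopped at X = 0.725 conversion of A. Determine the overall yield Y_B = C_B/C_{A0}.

C_A = C_{A0}(1−X) = 1.229 mol/L.
Along a PFR/batch, dC_C/dC_A = −r_C/(r_B+r_C) = −k₂/(k₂+k₁·C_A).
Integrating from C_{A0} to C_A: C_C = (0.0698/0.251)·ln[(0.0698+0.251·4.47)/(0.0698+0.251·1.23)] = 0.2781·ln(1.192/0.3783) = 0.3191 mol/L.
Then C_B = (C_{A0}−C_A) − C_C = 3.241 − 0.3191 = 2.922 mol/L.
Y_B = C_B/C_{A0} = 2.922/4.47 = 0.654.

0.654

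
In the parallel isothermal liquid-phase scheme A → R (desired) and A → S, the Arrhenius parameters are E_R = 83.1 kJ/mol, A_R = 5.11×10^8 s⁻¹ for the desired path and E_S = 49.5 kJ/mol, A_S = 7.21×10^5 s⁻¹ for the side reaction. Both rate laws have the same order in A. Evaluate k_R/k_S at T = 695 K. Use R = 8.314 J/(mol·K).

2.11

Since both paths have the same order in A, the concentration cancels and S_{R/S} = k_R/k_S = (A_R/A_S)·exp[(E_S−E_R)/(RT)].
(E_S−E_R)/(RT) = (49.5−83.1)×10³/(8.314×695) = -33600/5778 = -5.815.
k_R/k_S = (5.11×10^8/7.21×10^5)·exp(-5.815) = 708.7 × 0.002983 = 2.11.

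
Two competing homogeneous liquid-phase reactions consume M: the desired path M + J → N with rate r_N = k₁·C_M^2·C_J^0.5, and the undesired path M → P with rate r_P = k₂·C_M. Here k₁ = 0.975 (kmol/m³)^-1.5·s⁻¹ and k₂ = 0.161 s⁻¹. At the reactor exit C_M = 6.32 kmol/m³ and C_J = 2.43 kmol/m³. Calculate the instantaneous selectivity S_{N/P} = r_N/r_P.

S_{N/P} = r_N/r_P = (k₁·C_M^2·C_J^0.5)/(k₂·C_M) = (k₁/k₂)·C_M·C_J^0.5.
= (0.975×6.320^2×2.430^0.5) / (0.161×6.320) = 60.71/1.018 = 59.7.
Since the desired path is higher order in M, keeping C_M high (PFR or concentrated feed) favours N.

59.7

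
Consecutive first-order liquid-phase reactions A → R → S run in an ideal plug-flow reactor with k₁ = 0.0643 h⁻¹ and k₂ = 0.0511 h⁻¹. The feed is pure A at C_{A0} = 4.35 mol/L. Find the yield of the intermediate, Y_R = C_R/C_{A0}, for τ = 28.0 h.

0.360

For first-order series with pure A initially, C_R(τ) = k₁C_{A0}/(k₂−k₁)·(e^(−k₁τ) − e^(−k₂τ)).
e^(−k₁τ) = e^(−0.0643×28.0) = e^(−1.800) = 0.1652; e^(−k₂τ) = e^(−1.431) = 0.2391.
C_R = 0.0643×4.35/(0.0511−0.0643) × (0.1652−0.2391) = (-21.19)×(-0.07388) = 1.566 mol/L.
Y_R = C_R/C_{A0} = 1.566/4.35 = 0.360.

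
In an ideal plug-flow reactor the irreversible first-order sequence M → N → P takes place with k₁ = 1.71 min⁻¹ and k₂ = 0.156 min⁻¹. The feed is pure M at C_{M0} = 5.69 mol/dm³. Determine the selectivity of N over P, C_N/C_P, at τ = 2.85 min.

2.36

For first-order series with pure M initially, C_N(τ) = k₁C_{M0}/(k₂−k₁)·(e^(−k₁τ) − e^(−k₂τ)).
e^(−k₁τ) = e^(−1.71×2.85) = e^(−4.873) = 0.007647; e^(−k₂τ) = e^(−0.4446) = 0.6411.
C_N = 1.71×5.69/(0.156−1.71) × (0.007647−0.6411) = (-6.261)×(-0.6334) = 3.966 mol/dm³.
C_M = C_{M0}e^(−k₁τ) = 0.04351 mol/dm³, so C_P = C_{M0}−C_M−C_N = 1.680 mol/dm³; C_N/C_P = 2.36.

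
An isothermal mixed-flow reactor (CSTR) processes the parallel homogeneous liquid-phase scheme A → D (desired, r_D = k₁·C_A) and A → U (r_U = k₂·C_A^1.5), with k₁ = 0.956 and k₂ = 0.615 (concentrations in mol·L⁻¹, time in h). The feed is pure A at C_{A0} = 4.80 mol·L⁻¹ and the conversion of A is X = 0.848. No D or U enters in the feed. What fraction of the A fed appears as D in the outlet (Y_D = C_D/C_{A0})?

Exit C_A = C_{A0}(1−X) = 4.80×0.152 = 0.7296 mol·L⁻¹.
Rates in a CSTR are evaluated at the outlet concentration: r_D = 0.956×0.7296 = 0.6975, r_U = 0.615×0.7296^1.5 = 0.3833.
Fraction of consumed A going to D: r_D/(r_D+r_U) = 0.6454.
C_D = 0.6454·C_{A0}·X = 0.6454×4.80×0.848 = 2.63 mol·L⁻¹; Y_D = C_D/C_{A0} = 0.547.

0.547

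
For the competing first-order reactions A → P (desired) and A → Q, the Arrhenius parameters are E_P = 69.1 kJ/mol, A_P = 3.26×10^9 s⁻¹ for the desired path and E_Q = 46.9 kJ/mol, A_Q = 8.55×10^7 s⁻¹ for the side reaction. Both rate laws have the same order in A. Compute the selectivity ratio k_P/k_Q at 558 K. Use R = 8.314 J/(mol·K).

Since both paths have the same order in A, the concentration cancels and S_{P/Q} = k_P/k_Q = (A_P/A_Q)·exp[(E_Q−E_P)/(RT)].
(E_Q−E_P)/(RT) = (46.9−69.1)×10³/(8.314×558) = -22200/4639 = -4.785.
k_P/k_Q = (3.26×10^9/8.55×10^7)·exp(-4.785) = 38.13 × 0.008352 = 0.318.
Since E_P > E_Q, raising the temperature improves selectivity toward P.

0.318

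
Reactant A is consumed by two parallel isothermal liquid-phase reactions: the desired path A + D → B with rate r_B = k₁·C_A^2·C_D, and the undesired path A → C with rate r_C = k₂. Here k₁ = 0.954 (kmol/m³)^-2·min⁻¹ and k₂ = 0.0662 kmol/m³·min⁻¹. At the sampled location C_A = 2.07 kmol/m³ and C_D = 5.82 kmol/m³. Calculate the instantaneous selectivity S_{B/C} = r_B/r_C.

359

S_{B/C} = r_B/r_C = (k₁·C_A^2·C_D)/(k₂) = (k₁/k₂)·C_A^2·C_D.
= (0.954×2.070^2×5.820) / (0.0662) = 23.79/0.06620 = 359.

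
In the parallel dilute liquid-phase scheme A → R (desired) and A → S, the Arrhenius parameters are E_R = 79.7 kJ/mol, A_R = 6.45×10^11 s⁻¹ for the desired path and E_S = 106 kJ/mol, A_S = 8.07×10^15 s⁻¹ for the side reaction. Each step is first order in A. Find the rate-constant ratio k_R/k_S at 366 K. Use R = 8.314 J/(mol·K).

Since both paths have the same order in A, the concentration cancels and S_{R/S} = k_R/k_S = (A_R/A_S)·exp[(E_S−E_R)/(RT)].
(E_S−E_R)/(RT) = (106−79.7)×10³/(8.314×366) = 26300/3043 = 8.643.
k_R/k_S = (6.45×10^11/8.07×10^15)·exp(8.643) = 7.993×10^-5 × 5670 = 0.453.
Since E_R < E_S, lowering the temperature improves selectivity toward R.

0.453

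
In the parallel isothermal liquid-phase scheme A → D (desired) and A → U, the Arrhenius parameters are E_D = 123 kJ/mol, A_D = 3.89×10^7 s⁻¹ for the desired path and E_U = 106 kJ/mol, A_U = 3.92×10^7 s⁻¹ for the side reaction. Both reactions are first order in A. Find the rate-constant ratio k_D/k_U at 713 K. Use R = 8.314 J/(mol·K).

0.0564

k_D/k_U = (A_D/A_U)·exp[−(E_D−E_U)/(RT)] = (A_D/A_U)·exp[(E_U−E_D)/(RT)].
(E_U−E_D)/(RT) = (106−123)×10³/(8.314×713) = -17000/5928 = -2.868.
k_D/k_U = (3.89×10^7/3.92×10^7)·exp(-2.868) = 0.9923 × 0.05682 = 0.0564.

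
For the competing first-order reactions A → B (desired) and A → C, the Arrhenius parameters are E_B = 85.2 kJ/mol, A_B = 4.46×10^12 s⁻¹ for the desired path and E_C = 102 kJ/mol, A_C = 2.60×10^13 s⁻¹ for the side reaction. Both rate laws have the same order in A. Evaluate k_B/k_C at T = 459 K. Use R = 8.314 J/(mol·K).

With equal orders, S_{B/C} = k_B/k_C = (A_B/A_C)·exp[(E_C−E_B)/(RT)].
(E_C−E_B)/(RT) = (102−85.2)×10³/(8.314×459) = 16800/3816 = 4.402.
k_B/k_C = (4.46×10^12/2.60×10^13)·exp(4.402) = 0.1715 × 81.64 = 14.0.
Since E_B < E_C, lowering the temperature improves selectivity toward B.

14.0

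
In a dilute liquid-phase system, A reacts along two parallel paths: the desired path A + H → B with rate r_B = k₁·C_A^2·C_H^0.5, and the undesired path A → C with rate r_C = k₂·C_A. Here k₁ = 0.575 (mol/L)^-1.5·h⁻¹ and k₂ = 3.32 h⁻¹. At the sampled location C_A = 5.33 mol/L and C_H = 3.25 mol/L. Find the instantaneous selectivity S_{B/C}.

S_{B/C} = r_B/r_C = (k₁·C_A^2·C_H^0.5)/(k₂·C_A) = (k₁/k₂)·C_A·C_H^0.5.
= (0.575×5.330^2×3.250^0.5) / (3.32×5.330) = 29.45/17.70 = 1.66.
Since the desired path is higher order in A, keeping C_A high (PFR or concentrated feed) favours B.

1.66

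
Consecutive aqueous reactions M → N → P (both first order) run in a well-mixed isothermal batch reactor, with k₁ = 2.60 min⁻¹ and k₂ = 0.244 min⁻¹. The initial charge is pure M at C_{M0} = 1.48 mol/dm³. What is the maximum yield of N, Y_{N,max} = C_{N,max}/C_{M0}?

0.783

At the optimum, C_{N,max}/C_{M0} = (k₁/k₂)^[k₂/(k₂−k₁)].
= (2.60/0.244)^(0.244/(0.244−2.60)) = (10.66)^(-0.1036) = 0.7827.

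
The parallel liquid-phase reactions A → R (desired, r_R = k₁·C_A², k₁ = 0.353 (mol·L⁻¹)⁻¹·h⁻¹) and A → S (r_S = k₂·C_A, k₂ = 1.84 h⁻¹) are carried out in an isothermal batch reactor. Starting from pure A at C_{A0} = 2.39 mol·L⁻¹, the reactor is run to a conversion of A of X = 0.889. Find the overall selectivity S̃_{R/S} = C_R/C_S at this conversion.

0.244

C_A = C_{A0}(1−X) = 0.2653 mol·L⁻¹.
Along a PFR/batch, dC_S/dC_A = −r_S/(r_R+r_S) = −k₂/(k₂+k₁·C_A).
Integrating from C_{A0} to C_A: C_S = (1.84/0.353)·ln[(1.84+0.353·2.39)/(1.84+0.353·0.265)] = 5.212·ln(2.684/1.934) = 1.709 mol·L⁻¹.
Then C_R = (C_{A0}−C_A) − C_S = 2.125 − 1.709 = 0.4162 mol·L⁻¹.
S̃_{R/S} = C_R/C_S = 0.4162/1.709 = 0.244.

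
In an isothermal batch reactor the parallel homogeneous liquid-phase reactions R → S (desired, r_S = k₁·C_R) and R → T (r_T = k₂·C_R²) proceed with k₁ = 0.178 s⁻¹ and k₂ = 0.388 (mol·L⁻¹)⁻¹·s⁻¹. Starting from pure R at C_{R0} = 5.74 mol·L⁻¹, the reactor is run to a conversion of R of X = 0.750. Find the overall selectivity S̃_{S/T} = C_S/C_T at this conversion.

0.145

C_R = C_{R0}(1−X) = 1.435 mol·L⁻¹.
Along a PFR/batch, dC_S/dC_R = −r_S/(r_S+r_T) = −k₁/(k₁+k₂·C_R).
Integrating from C_{R0} to C_R: C_S = (0.178/0.388)·ln[(0.178+0.388·5.74)/(0.178+0.388·1.44)] = 0.4588·ln(2.405/0.7348) = 0.5440 mol·L⁻¹.
C_T = (C_{R0}−C_R)−C_S = 3.761 mol·L⁻¹; S̃_{S/T} = 0.5440/3.761 = 0.145.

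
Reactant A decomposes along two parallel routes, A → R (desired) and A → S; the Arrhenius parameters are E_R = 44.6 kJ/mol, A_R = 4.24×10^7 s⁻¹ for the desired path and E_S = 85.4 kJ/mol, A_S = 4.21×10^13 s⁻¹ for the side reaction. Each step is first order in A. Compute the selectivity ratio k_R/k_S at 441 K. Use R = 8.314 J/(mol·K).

0.0685

With equal orders, S_{R/S} = k_R/k_S = (A_R/A_S)·exp[(E_S−E_R)/(RT)].
(E_S−E_R)/(RT) = (85.4−44.6)×10³/(8.314×441) = 40800/3666 = 11.13.
k_R/k_S = (4.24×10^7/4.21×10^13)·exp(11.13) = 1.007×10^-6 × 68040 = 0.0685.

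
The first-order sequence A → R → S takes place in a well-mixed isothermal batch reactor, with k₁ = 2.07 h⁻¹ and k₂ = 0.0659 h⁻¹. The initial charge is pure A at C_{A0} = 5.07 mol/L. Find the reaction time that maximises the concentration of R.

1.72 h

For first-order series the maximum of C_R occurs at t_opt = ln(k₂/k₁)/(k₂−k₁).
= ln(0.0659/2.07)/(0.0659−2.07) = ln(0.03184)/-2.004 = -3.447/-2.004 = 1.72 h.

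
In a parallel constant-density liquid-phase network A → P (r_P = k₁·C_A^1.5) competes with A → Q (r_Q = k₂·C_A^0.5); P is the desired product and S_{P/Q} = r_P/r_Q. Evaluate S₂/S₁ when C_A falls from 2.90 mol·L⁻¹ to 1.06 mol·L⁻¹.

0.366

S_{P/Q} = (k₁/k₂)·C_A, so S₂/S₁ = (C_{A,2}/C_{A,1}).
= 1.06/2.90 = 0.366.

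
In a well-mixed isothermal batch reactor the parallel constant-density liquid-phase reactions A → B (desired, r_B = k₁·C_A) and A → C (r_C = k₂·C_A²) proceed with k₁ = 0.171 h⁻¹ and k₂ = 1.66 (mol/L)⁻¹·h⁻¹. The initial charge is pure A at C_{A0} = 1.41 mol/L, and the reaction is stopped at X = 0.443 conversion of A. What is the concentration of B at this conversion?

0.0548 mol/L

C_A = C_{A0}(1−X) = 0.7854 mol/L.
Along a PFR/batch, dC_B/dC_A = −r_B/(r_B+r_C) = −k₁/(k₁+k₂·C_A).
Integrating from C_{A0} to C_A: C_B = (0.171/1.66)·ln[(0.171+1.66·1.41)/(0.171+1.66·0.785)] = 0.1030·ln(2.512/1.475) = 0.05485 mol/L.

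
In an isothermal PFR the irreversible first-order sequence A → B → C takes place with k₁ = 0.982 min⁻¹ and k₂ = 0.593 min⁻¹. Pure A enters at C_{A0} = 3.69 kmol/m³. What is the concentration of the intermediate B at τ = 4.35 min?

The intermediate concentration in a first-order A→B→C sequence is C_B = k₁C_{A0}(e^(−k₁τ) − e^(−k₂τ))/(k₂−k₁).
e^(−k₁τ) = e^(−0.982×4.35) = e^(−4.272) = 0.01396; e^(−k₂τ) = e^(−2.580) = 0.07581.
C_B = 0.982×3.69/(0.593−0.982) × (0.01396−0.07581) = (-9.315)×(-0.06185) = 0.5761 kmol/m³.

0.576 kmol/m³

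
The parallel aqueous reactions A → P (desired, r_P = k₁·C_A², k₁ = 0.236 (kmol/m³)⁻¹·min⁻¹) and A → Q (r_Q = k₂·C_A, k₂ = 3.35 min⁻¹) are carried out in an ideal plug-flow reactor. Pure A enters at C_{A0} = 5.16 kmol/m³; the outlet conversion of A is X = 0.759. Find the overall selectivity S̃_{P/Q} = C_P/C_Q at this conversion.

C_A = C_{A0}(1−X) = 1.244 kmol/m³.
Along a PFR/batch, dC_Q/dC_A = −r_Q/(r_P+r_Q) = −k₂/(k₂+k₁·C_A).
Integrating from C_{A0} to C_A: C_Q = (3.35/0.236)·ln[(3.35+0.236·5.16)/(3.35+0.236·1.24)] = 14.19·ln(4.568/3.643) = 3.209 kmol/m³.
Then C_P = (C_{A0}−C_A) − C_Q = 3.916 − 3.209 = 0.7072 kmol/m³.
S̃_{P/Q} = C_P/C_Q = 0.7072/3.209 = 0.220.

0.220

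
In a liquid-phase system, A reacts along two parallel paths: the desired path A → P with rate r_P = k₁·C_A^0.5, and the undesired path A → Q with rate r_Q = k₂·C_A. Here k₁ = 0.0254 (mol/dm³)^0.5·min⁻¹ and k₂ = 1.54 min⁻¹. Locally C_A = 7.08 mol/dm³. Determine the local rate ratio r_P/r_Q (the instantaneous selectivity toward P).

S_{P/Q} = r_P/r_Q = (k₁·C_A^0.5)/(k₂·C_A) = (k₁/k₂)·C_A^-0.5.
= (0.0254×7.080^0.5) / (1.54×7.080) = 0.06759/10.90 = 0.00620.

0.00620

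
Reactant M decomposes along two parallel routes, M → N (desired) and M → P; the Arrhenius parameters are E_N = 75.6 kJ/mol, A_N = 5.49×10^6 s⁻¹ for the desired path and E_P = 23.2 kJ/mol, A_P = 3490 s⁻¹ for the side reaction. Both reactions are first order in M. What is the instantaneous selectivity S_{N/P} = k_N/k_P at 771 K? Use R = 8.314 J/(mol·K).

Since both paths have the same order in M, the concentration cancels and S_{N/P} = k_N/k_P = (A_N/A_P)·exp[(E_P−E_N)/(RT)].
(E_P−E_N)/(RT) = (23.2−75.6)×10³/(8.314×771) = -52400/6410 = -8.175.
k_N/k_P = (5.49×10^6/3490)·exp(-8.175) = 1573 × 2.817×10^-4 = 0.443.
Since E_N > E_P, raising the temperature improves selectivity toward N.

0.443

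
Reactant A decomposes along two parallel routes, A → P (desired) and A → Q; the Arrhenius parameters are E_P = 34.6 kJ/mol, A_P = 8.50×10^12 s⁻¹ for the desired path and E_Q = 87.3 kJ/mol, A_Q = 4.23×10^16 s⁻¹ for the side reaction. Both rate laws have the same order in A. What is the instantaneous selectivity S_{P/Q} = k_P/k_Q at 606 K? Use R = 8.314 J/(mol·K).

With equal orders, S_{P/Q} = k_P/k_Q = (A_P/A_Q)·exp[(E_Q−E_P)/(RT)].
(E_Q−E_P)/(RT) = (87.3−34.6)×10³/(8.314×606) = 52700/5038 = 10.46.
k_P/k_Q = (8.50×10^12/4.23×10^16)·exp(10.46) = 2.009×10^-4 × 34888 = 7.01.
Since E_P < E_Q, lowering the temperature improves selectivity toward P.

7.01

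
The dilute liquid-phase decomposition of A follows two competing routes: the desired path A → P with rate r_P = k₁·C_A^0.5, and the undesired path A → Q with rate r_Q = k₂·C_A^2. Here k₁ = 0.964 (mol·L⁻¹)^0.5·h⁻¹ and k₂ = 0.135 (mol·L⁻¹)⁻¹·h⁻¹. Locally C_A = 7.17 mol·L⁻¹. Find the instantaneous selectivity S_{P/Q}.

S_{P/Q} = r_P/r_Q = (k₁·C_A^0.5)/(k₂·C_A^2) = (k₁/k₂)·C_A^-1.5.
= (0.964×7.170^0.5) / (0.135×7.170^2) = 2.581/6.940 = 0.372.

0.372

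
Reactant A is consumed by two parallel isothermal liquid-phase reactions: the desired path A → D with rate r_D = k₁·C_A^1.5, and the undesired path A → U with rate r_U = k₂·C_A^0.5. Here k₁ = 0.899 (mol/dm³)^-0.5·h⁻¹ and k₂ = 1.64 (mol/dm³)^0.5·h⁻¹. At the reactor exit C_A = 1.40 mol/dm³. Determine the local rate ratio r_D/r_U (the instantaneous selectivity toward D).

S_{D/U} = r_D/r_U = (k₁·C_A^1.5)/(k₂·C_A^0.5) = (k₁/k₂)·C_A.
= (0.899×1.400^1.5) / (1.64×1.400^0.5) = 1.489/1.940 = 0.767.

0.767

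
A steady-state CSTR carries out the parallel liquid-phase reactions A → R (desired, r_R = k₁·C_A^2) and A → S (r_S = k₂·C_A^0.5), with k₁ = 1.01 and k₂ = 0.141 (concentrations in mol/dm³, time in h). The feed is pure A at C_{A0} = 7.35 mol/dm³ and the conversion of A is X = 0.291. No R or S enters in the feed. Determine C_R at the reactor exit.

Exit C_A = C_{A0}(1−X) = 7.35×0.709 = 5.211 mol/dm³.
A CSTR operates uniformly at the exit composition, giving r_R = 27.43 and r_S = 0.3219 (each k·C_A^n at C_A = 5.211).
Fraction of consumed A going to R: r_R/(r_R+r_S) = 0.9884.
C_R = 0.9884·C_{A0}·X = 0.9884×7.35×0.291 = 2.11 mol/dm³.

2.11 mol/dm³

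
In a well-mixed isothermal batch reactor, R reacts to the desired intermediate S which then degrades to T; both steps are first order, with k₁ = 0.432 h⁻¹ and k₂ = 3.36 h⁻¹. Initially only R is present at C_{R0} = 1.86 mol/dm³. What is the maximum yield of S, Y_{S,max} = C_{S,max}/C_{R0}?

0.0950

At the optimum, C_{S,max}/C_{R0} = (k₁/k₂)^[k₂/(k₂−k₁)].
= (0.432/3.36)^(3.36/(3.36−0.432)) = (0.1286)^(1.148) = 0.09500.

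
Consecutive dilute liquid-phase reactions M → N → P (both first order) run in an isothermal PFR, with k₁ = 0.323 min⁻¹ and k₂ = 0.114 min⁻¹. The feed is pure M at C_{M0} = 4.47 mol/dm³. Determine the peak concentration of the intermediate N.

Evaluating C_N at τ_opt = ln(k₂/k₁)/(k₂−k₁) gives C_{N,max}/C_{M0} = (k₁/k₂)^[k₂/(k₂−k₁)].
= (0.323/0.114)^(0.114/(0.114−0.323)) = (2.833)^(-0.5455) = 0.5666.
C_{N,max} = 0.5666×4.47 = 2.53 mol/dm³.

2.53 mol/dm³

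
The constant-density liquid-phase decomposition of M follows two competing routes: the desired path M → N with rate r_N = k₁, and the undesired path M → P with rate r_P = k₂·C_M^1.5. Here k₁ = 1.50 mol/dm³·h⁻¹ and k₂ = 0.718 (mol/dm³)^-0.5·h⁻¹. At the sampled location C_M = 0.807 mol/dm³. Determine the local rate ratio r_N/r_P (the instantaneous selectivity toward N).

2.88

S_{N/P} = r_N/r_P = (k₁)/(k₂·C_M^1.5) = (k₁/k₂)·C_M^-1.5.
= (1.50) / (0.718×0.8070^1.5) = 1.500/0.5205 = 2.88.
The undesired path is higher order in M, so low C_M (CSTR or dilute feed) favours N.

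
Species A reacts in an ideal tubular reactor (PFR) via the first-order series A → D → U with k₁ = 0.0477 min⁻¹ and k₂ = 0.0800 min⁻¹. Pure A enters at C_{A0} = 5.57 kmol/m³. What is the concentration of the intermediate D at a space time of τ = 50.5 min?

Solving the coupled first-order balances gives C_D(τ) = [k₁/(k₂−k₁)]·C_{A0}·(e^(−k₁τ) − e^(−k₂τ)).
e^(−k₁τ) = e^(−0.0477×50.5) = e^(−2.409) = 0.08992; e^(−k₂τ) = e^(−4.040) = 0.01760.
C_D = 0.0477×5.57/(0.0800−0.0477) × (0.08992−0.01760) = 8.226×0.07232 = 0.5949 kmol/m³.

0.595 kmol/m³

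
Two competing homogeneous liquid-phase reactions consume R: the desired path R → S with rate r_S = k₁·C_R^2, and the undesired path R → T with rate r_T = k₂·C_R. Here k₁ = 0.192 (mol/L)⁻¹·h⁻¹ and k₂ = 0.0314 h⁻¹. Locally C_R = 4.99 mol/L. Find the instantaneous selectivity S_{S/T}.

30.5

S_{S/T} = r_S/r_T = (k₁·C_R^2)/(k₂·C_R) = (k₁/k₂)·C_R.
= (0.192×4.990^2) / (0.0314×4.990) = 4.781/0.1567 = 30.5.
Since the desired path is higher order in R, keeping C_R high (PFR or concentrated feed) favours S.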